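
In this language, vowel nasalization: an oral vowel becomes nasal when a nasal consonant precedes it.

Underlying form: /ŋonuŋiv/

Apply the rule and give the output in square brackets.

/o/ after nasal /ŋ/ → [õ]
/u/ after nasal /n/ → [ũ]
/i/ after nasal /ŋ/ → [ĩ]

[ŋõnũŋĩv]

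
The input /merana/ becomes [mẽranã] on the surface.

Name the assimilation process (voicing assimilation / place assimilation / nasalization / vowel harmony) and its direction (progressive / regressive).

/e/→[ẽ] /a/→[ã].
Each target copies a feature from the preceding segment, so the direction is progressive.

nasalization, progressive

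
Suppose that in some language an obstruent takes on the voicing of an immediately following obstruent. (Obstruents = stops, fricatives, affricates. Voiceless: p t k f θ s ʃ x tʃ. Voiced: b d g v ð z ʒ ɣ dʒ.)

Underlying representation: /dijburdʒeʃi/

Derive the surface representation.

no segment meets the rule's conditions; no change.

[dijburdʒeʃi]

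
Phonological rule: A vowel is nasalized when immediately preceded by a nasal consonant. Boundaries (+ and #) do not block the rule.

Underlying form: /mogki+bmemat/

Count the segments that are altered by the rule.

/o/ after nasal /m/ → [õ]
/e/ after nasal /m/ → [ẽ]
/a/ after nasal /m/ → [ã]
3 segments change.

3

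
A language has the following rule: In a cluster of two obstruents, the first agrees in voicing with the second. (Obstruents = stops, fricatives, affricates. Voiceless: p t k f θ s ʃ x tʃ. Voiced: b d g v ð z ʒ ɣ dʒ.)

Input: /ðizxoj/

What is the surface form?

/z/ before /x/ (voiceless) → [s]

[ðisxoj]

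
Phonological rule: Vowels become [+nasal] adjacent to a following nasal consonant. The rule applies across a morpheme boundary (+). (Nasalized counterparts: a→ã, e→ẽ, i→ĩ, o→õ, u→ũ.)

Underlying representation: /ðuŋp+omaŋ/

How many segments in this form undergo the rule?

3

/u/ before nasal /ŋ/ → [ũ]
/o/ before nasal /m/ → [õ]
/a/ before nasal /ŋ/ → [ã]
3 segments change.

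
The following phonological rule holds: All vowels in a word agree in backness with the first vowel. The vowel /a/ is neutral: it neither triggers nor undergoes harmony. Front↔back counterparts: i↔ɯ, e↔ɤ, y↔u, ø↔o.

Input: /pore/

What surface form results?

/e/ harmonizes with /o/ ([+back]) → [ɤ]

[porɤ]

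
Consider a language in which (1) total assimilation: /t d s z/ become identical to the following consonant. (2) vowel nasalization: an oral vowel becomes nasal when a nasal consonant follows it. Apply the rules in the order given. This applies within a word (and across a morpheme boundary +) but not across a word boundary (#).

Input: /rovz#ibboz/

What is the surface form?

Rule 1: no segment meets the rule's conditions; no change.
After rule 1: rovz#ibboz
Rule 2: no segment meets the rule's conditions; no change.

[rovz#ibboz]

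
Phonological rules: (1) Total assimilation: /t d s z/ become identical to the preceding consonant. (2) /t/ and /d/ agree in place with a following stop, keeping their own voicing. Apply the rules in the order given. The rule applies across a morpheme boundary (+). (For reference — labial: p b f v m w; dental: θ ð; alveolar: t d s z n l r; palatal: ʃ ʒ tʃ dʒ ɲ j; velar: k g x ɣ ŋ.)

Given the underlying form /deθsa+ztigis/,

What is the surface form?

[deθθa+zzigis]

Rule 1: /s/ after /θ/ → [θ] (total assimilation)
Rule 1: /t/ after /z/ → [z] (total assimilation)
After rule 1: deθθa+zzigis
Rule 2: no segment meets the rule's conditions; no change.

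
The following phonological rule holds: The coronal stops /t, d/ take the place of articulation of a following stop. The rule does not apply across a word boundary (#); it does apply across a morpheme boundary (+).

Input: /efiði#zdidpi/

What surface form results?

/d/ before /p/ (labial) → [b]

[efiði#zdibpi]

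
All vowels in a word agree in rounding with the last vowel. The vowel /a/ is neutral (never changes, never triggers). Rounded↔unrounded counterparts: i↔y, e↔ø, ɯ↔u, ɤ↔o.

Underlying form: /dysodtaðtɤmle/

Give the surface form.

/y/ harmonizes with /e/ ([-round]) → [i]
/o/ harmonizes with /e/ ([-round]) → [ɤ]

[disɤdtaðtɤmle]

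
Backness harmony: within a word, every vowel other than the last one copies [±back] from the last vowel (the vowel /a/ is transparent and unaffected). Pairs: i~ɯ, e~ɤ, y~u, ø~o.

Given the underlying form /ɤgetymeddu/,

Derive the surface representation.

[ɤgɤtumɤddu]

/e/ harmonizes with /u/ ([+back]) → [ɤ]
/y/ harmonizes with /u/ ([+back]) → [u]
/e/ harmonizes with /u/ ([+back]) → [ɤ]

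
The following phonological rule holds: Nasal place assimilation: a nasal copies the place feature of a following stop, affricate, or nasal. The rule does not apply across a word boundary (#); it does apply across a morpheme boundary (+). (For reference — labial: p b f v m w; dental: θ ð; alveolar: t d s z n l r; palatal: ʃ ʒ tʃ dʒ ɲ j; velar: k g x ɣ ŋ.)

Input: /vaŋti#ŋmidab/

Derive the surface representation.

[vanti#mmidab]

/ŋ/ before /t/ (alveolar) → [n]
/ŋ/ before /m/ (labial) → [m]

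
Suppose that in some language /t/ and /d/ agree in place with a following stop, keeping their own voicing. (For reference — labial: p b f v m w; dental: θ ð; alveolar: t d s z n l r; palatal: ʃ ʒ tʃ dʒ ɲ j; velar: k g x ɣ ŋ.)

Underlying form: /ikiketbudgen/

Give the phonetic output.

/t/ before /b/ (labial) → [p]
/d/ before /g/ (velar) → [g]

[ikikepbuggen]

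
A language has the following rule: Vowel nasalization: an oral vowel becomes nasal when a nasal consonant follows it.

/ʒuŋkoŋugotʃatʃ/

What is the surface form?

[ʒũŋkõŋugotʃatʃ]

/u/ before nasal /ŋ/ → [ũ]
/o/ before nasal /ŋ/ → [õ]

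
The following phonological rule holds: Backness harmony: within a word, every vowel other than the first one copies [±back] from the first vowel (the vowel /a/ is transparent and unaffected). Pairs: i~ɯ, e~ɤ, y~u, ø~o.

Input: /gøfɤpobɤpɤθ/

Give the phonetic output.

/ɤ/ harmonizes with /ø/ ([-back]) → [e]
/o/ harmonizes with /ø/ ([-back]) → [ø]
/ɤ/ harmonizes with /ø/ ([-back]) → [e]
/ɤ/ harmonizes with /ø/ ([-back]) → [e]

[gøfepøbepeθ]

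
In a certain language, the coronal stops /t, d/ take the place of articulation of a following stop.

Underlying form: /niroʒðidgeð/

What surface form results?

/d/ before /g/ (velar) → [g]

[niroʒðiggeð]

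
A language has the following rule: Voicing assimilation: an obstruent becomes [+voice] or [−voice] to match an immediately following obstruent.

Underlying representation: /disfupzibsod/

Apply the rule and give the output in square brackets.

[disfubzipsod]

/p/ before /z/ (voiced) → [b]
/b/ before /s/ (voiceless) → [p]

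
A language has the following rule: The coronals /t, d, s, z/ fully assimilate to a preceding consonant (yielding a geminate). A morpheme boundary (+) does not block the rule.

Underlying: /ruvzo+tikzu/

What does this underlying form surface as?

/z/ after /v/ → [v] (total assimilation)
/z/ after /k/ → [k] (total assimilation)

[ruvvo+tikku]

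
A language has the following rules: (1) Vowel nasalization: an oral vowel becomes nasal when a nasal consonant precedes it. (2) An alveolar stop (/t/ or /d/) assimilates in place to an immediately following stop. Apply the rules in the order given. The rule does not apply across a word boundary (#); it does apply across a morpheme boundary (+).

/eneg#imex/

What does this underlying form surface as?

Rule 1: /e/ after nasal /n/ → [ẽ]
Rule 1: /e/ after nasal /m/ → [ẽ]
After rule 1: enẽg#imẽx
Rule 2: no segment meets the rule's conditions; no change.

[enẽg#imẽx]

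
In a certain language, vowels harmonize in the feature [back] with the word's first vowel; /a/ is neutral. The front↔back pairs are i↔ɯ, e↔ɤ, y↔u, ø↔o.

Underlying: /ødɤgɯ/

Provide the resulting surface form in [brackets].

/ɤ/ harmonizes with /ø/ ([-back]) → [e]
/ɯ/ harmonizes with /ø/ ([-back]) → [i]

[ødegi]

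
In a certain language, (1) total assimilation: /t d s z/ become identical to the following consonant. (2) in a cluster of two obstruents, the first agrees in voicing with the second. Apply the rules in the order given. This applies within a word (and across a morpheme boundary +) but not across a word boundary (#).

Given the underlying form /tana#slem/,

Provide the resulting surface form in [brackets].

Rule 1: /s/ before /l/ → [l] (total assimilation)
After rule 1: tana#llem
Rule 2: no segment meets the rule's conditions; no change.

[tana#llem]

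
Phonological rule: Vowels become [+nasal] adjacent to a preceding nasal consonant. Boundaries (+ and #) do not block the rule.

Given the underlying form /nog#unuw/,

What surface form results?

[nõg#unũw]

/o/ after nasal /n/ → [õ]
/u/ after nasal /n/ → [ũ]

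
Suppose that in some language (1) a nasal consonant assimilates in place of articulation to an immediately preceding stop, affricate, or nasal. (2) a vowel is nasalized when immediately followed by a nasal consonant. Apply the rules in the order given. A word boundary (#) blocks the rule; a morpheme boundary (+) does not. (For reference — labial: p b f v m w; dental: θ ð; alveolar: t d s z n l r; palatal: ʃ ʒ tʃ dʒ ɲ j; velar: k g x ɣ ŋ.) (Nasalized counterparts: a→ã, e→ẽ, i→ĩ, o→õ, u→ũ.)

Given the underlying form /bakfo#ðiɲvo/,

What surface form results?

Rule 1: no segment meets the rule's conditions; no change.
After rule 1: bakfo#ðiɲvo
Rule 2: /i/ before nasal /ɲ/ → [ĩ]

[bakfo#ðĩɲvo]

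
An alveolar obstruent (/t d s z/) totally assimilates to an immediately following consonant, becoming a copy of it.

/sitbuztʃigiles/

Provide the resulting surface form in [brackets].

/t/ before /b/ → [b] (total assimilation)
/z/ before /tʃ/ → [tʃ] (total assimilation)

[sibbutʃtʃigiles]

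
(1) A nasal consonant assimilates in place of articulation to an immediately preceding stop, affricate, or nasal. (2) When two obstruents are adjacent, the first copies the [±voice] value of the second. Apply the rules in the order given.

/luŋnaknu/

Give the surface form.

[luŋŋakŋu]

Rule 1: /n/ after /ŋ/ (velar) → [ŋ]
Rule 1: /n/ after /k/ (velar) → [ŋ]
After rule 1: luŋŋakŋu
Rule 2: no segment meets the rule's conditions; no change.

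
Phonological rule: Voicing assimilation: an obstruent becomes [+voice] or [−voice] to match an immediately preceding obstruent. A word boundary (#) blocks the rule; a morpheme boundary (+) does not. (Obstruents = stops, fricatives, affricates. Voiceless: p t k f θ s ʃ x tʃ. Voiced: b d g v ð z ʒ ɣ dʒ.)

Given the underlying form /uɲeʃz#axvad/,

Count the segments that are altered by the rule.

/z/ after /ʃ/ (voiceless) → [s]
/v/ after /x/ (voiceless) → [f]
2 segments change.

2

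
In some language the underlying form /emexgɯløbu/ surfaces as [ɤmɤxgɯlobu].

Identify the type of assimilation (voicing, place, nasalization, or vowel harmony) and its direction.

/e/→[ɤ] /e/→[ɤ] /ø/→[o].
Vowels agree with the last vowel, so the harmony is regressive.

vowel harmony, regressive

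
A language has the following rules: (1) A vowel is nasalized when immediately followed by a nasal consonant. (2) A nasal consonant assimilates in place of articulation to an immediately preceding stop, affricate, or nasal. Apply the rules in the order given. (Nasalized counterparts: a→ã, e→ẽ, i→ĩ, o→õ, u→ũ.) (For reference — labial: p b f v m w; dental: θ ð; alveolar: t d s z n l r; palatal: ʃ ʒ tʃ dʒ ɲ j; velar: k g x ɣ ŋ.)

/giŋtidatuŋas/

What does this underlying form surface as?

Rule 1: /i/ before nasal /ŋ/ → [ĩ]
Rule 1: /u/ before nasal /ŋ/ → [ũ]
After rule 1: gĩŋtidatũŋas
Rule 2: no segment meets the rule's conditions; no change.

[gĩŋtidatũŋas]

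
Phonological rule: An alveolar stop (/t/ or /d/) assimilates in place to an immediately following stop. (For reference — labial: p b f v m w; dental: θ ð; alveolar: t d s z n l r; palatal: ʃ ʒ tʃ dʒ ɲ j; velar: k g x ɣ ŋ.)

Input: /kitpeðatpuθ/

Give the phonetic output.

[kippeðappuθ]

/t/ before /p/ (labial) → [p]
/t/ before /p/ (labial) → [p]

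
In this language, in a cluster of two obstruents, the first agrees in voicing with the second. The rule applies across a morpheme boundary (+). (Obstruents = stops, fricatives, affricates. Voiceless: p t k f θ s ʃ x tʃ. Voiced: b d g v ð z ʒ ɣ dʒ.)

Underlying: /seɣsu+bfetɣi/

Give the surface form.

/ɣ/ before /s/ (voiceless) → [x]
/b/ before /f/ (voiceless) → [p]
/t/ before /ɣ/ (voiced) → [d]

[sexsu+pfedɣi]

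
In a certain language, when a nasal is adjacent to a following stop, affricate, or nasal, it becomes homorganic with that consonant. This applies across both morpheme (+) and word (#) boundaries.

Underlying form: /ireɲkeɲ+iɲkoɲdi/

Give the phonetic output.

/ɲ/ before /k/ (velar) → [ŋ]
/ɲ/ before /k/ (velar) → [ŋ]
/ɲ/ before /d/ (alveolar) → [n]

[ireŋkeɲ+iŋkondi]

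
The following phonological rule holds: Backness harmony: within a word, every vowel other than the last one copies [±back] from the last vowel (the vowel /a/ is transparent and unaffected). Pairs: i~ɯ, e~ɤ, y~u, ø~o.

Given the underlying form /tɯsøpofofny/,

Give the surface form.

/ɯ/ harmonizes with /y/ ([-back]) → [i]
/o/ harmonizes with /y/ ([-back]) → [ø]
/o/ harmonizes with /y/ ([-back]) → [ø]

[tisøpøføfny]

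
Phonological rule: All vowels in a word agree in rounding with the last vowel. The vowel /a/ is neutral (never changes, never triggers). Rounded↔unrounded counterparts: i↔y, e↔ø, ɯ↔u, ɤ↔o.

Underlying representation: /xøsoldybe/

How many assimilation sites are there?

3

/ø/ harmonizes with /e/ ([-round]) → [e]
/o/ harmonizes with /e/ ([-round]) → [ɤ]
/y/ harmonizes with /e/ ([-round]) → [i]
3 segments change.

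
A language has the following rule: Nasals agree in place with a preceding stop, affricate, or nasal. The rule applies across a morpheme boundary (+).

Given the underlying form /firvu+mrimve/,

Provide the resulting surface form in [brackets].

[firvu+mrimve]

no segment meets the rule's conditions; no change.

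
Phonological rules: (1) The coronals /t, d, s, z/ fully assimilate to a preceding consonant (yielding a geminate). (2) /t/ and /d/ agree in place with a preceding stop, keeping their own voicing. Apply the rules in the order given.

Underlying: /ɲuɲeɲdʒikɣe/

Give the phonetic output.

Rule 1: no segment meets the rule's conditions; no change.
After rule 1: ɲuɲeɲdʒikɣe
Rule 2: no segment meets the rule's conditions; no change.

[ɲuɲeɲdʒikɣe]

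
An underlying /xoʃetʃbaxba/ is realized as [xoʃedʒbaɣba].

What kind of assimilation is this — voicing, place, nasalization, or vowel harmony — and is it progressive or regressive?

voicing assimilation, regressive

/tʃ/→[dʒ] /x/→[ɣ].
Each target copies a feature from the following segment, so the direction is regressive.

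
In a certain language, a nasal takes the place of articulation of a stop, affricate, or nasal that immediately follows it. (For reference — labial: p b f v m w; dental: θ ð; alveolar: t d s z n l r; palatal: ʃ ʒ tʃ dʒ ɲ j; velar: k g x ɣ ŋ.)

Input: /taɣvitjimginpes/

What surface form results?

[taɣvitjiŋgimpes]

/m/ before /g/ (velar) → [ŋ]
/n/ before /p/ (labial) → [m]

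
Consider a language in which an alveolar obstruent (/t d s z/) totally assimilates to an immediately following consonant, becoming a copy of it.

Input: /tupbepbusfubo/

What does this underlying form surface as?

/s/ before /f/ → [f] (total assimilation)

[tupbepbuffubo]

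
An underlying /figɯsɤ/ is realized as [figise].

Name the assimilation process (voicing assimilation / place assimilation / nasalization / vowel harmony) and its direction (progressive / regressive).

vowel harmony, progressive

/ɯ/→[i] /ɤ/→[e].
Vowels agree with the first vowel, so the harmony is progressive.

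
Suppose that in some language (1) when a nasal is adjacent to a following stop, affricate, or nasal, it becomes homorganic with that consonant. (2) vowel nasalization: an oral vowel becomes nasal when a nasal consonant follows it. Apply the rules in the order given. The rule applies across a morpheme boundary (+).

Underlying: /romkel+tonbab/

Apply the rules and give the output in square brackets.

[rõŋkel+tõmbab]

Rule 1: /m/ before /k/ (velar) → [ŋ]
Rule 1: /n/ before /b/ (labial) → [m]
After rule 1: roŋkel+tombab
Rule 2: /o/ before nasal /ŋ/ → [õ]
Rule 2: /o/ before nasal /m/ → [õ]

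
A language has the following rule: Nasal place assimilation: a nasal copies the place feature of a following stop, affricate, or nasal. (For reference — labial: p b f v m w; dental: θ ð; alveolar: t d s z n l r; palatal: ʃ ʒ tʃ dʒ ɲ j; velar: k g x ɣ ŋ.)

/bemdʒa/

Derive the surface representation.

/m/ before /dʒ/ (palatal) → [ɲ]

[beɲdʒa]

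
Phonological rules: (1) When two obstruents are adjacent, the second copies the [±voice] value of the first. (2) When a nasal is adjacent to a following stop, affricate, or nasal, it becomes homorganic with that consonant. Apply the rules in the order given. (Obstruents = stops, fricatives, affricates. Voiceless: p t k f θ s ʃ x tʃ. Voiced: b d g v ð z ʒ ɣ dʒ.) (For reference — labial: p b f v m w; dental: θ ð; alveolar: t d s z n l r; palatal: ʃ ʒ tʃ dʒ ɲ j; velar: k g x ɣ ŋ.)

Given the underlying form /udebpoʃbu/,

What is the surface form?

Rule 1: /p/ after /b/ (voiced) → [b]
Rule 1: /b/ after /ʃ/ (voiceless) → [p]
After rule 1: udebboʃpu
Rule 2: no segment meets the rule's conditions; no change.

[udebboʃpu]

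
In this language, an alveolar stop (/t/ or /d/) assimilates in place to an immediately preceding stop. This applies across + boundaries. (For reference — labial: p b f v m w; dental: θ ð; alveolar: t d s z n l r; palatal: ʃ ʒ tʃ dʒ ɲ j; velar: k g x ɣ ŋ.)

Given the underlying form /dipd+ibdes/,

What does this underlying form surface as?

/d/ after /p/ (labial) → [b]
/d/ after /b/ (labial) → [b]

[dipb+ibbes]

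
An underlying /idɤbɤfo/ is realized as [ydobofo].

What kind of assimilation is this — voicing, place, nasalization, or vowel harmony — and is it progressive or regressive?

vowel harmony, regressive

/i/→[y] /ɤ/→[o] /ɤ/→[o].
Vowels agree with the last vowel, so the harmony is regressive.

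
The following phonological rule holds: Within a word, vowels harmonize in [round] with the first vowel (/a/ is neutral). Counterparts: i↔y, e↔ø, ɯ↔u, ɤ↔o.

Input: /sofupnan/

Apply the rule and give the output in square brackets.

[sofupnan]

no segment meets the rule's conditions; no change.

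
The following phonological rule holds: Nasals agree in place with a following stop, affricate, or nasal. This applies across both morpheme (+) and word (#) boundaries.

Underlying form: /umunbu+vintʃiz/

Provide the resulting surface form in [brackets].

/n/ before /b/ (labial) → [m]
/n/ before /tʃ/ (palatal) → [ɲ]

[umumbu+viɲtʃiz]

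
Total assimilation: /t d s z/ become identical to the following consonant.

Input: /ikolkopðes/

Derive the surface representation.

[ikolkopðes]

no segment meets the rule's conditions; no change.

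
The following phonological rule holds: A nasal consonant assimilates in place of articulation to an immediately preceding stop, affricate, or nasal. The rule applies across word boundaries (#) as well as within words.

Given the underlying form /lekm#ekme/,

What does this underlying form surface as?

[lekŋ#ekŋe]

/m/ after /k/ (velar) → [ŋ]
/m/ after /k/ (velar) → [ŋ]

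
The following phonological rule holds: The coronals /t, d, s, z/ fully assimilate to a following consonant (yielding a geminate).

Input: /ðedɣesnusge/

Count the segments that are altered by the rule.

/d/ before /ɣ/ → [ɣ] (total assimilation)
/s/ before /n/ → [n] (total assimilation)
/s/ before /g/ → [g] (total assimilation)
3 segments change.

3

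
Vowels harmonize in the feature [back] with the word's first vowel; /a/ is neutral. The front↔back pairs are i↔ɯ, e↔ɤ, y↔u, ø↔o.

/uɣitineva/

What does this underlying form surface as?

[uɣɯtɯnɤva]

/i/ harmonizes with /u/ ([+back]) → [ɯ]
/i/ harmonizes with /u/ ([+back]) → [ɯ]
/e/ harmonizes with /u/ ([+back]) → [ɤ]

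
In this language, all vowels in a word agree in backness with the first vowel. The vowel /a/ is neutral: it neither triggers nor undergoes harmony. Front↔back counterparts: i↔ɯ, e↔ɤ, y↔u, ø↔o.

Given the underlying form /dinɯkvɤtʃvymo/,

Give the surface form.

/ɯ/ harmonizes with /i/ ([-back]) → [i]
/ɤ/ harmonizes with /i/ ([-back]) → [e]
/o/ harmonizes with /i/ ([-back]) → [ø]

[dinikvetʃvymø]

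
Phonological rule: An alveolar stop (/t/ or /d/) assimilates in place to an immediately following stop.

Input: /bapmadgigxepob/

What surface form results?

/d/ before /g/ (velar) → [g]

[bapmaggigxepob]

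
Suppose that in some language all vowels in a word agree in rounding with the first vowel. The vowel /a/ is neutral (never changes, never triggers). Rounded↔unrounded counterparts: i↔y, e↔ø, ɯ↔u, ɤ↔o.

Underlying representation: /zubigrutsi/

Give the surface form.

[zubygrutsy]

/i/ harmonizes with /u/ ([+round]) → [y]
/i/ harmonizes with /u/ ([+round]) → [y]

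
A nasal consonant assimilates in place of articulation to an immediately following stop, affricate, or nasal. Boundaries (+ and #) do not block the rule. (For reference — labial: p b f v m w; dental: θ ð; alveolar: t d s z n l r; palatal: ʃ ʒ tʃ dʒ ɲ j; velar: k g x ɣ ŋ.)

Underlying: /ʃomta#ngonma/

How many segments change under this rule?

3

/m/ before /t/ (alveolar) → [n]
/n/ before /g/ (velar) → [ŋ]
/n/ before /m/ (labial) → [m]
3 segments change.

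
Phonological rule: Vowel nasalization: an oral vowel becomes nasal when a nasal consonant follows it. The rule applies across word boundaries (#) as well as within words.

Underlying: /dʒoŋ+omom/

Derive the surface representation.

/o/ before nasal /ŋ/ → [õ]
/o/ before nasal /m/ → [õ]
/o/ before nasal /m/ → [õ]

[dʒõŋ+õmõm]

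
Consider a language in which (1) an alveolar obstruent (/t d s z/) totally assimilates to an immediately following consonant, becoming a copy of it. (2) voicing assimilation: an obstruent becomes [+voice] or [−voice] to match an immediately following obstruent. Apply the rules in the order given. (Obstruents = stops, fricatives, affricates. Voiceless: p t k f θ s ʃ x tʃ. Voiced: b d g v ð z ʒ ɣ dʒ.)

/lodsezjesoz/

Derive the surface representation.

[lossejjesoz]

Rule 1: /d/ before /s/ → [s] (total assimilation)
Rule 1: /z/ before /j/ → [j] (total assimilation)
After rule 1: lossejjesoz
Rule 2: no segment meets the rule's conditions; no change.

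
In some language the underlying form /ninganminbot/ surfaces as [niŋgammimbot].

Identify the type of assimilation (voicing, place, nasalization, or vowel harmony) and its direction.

place assimilation, regressive

/n/→[ŋ] /n/→[m] /n/→[m].
Each target copies a feature from the following segment, so the direction is regressive.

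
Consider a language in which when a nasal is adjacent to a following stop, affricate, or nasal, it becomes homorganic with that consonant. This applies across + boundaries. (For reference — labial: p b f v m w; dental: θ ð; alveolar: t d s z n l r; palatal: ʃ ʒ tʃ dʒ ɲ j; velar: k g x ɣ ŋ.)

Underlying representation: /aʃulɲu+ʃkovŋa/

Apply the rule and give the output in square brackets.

no segment meets the rule's conditions; no change.

[aʃulɲu+ʃkovŋa]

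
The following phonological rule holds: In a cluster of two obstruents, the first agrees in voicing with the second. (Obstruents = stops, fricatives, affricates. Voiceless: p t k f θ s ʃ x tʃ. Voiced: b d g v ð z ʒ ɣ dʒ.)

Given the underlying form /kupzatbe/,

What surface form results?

[kubzadbe]

/p/ before /z/ (voiced) → [b]
/t/ before /b/ (voiced) → [d]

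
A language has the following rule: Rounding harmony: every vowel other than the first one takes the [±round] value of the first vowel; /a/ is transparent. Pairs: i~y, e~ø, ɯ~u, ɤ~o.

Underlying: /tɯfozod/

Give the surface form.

/o/ harmonizes with /ɯ/ ([-round]) → [ɤ]
/o/ harmonizes with /ɯ/ ([-round]) → [ɤ]

[tɯfɤzɤd]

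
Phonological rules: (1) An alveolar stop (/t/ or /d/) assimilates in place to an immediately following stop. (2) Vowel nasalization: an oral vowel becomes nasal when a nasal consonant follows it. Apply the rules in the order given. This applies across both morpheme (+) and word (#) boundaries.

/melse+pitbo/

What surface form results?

Rule 1: /t/ before /b/ (labial) → [p]
After rule 1: melse+pipbo
Rule 2: no segment meets the rule's conditions; no change.

[melse+pipbo]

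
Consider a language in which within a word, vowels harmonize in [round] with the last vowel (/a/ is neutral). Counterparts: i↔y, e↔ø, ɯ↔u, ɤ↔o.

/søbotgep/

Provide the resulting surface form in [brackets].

/ø/ harmonizes with /e/ ([-round]) → [e]
/o/ harmonizes with /e/ ([-round]) → [ɤ]

[sebɤtgep]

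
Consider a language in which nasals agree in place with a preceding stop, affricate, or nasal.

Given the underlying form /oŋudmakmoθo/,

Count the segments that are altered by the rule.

2

/m/ after /d/ (alveolar) → [n]
/m/ after /k/ (velar) → [ŋ]
2 segments change.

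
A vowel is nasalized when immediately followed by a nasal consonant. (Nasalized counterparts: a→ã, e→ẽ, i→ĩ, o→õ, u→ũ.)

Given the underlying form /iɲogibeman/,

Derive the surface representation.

[ĩɲogibẽmãn]

/i/ before nasal /ɲ/ → [ĩ]
/e/ before nasal /m/ → [ẽ]
/a/ before nasal /n/ → [ã]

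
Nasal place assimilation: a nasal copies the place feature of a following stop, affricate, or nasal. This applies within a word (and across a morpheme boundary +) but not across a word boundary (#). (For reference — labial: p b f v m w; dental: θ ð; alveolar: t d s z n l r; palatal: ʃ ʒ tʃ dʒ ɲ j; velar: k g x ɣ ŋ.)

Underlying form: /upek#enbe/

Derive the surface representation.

/n/ before /b/ (labial) → [m]

[upek#embe]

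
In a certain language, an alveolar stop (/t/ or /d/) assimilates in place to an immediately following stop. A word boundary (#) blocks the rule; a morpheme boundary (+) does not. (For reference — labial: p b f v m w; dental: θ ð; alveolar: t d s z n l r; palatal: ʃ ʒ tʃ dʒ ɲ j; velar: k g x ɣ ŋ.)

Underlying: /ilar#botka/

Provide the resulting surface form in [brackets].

[ilar#bokka]

/t/ before /k/ (velar) → [k]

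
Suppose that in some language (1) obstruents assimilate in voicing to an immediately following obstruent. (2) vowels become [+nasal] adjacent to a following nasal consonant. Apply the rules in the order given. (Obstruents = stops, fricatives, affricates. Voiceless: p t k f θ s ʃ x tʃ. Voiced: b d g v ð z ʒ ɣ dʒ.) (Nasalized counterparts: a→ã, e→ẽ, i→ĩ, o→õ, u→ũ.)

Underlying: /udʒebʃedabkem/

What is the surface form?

[udʒepʃedapkẽm]

Rule 1: /b/ before /ʃ/ (voiceless) → [p]
Rule 1: /b/ before /k/ (voiceless) → [p]
After rule 1: udʒepʃedapkem
Rule 2: /e/ before nasal /m/ → [ẽ]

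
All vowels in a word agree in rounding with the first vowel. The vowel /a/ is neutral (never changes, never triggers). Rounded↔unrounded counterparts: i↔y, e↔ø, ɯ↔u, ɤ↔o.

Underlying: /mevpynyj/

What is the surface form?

/y/ harmonizes with /e/ ([-round]) → [i]
/y/ harmonizes with /e/ ([-round]) → [i]

[mevpinij]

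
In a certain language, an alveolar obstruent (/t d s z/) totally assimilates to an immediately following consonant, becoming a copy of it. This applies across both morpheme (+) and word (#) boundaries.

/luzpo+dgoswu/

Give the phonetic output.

/z/ before /p/ → [p] (total assimilation)
/d/ before /g/ → [g] (total assimilation)
/s/ before /w/ → [w] (total assimilation)

[luppo+ggowwu]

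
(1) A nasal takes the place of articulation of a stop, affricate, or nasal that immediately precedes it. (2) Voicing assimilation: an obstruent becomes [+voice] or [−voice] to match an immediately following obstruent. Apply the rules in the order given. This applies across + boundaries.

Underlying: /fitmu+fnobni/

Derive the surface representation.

Rule 1: /m/ after /t/ (alveolar) → [n]
Rule 1: /n/ after /b/ (labial) → [m]
After rule 1: fitnu+fnobmi
Rule 2: no segment meets the rule's conditions; no change.

[fitnu+fnobmi]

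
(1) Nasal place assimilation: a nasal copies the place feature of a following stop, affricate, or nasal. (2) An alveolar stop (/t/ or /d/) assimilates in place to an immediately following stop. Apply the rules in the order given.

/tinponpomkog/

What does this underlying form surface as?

[timpompoŋkog]

Rule 1: /n/ before /p/ (labial) → [m]
Rule 1: /n/ before /p/ (labial) → [m]
Rule 1: /m/ before /k/ (velar) → [ŋ]
After rule 1: timpompoŋkog
Rule 2: no segment meets the rule's conditions; no change.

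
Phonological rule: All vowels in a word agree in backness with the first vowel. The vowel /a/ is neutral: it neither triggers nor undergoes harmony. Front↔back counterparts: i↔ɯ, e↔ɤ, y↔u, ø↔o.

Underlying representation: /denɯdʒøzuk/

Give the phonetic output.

/ɯ/ harmonizes with /e/ ([-back]) → [i]
/u/ harmonizes with /e/ ([-back]) → [y]

[denidʒøzyk]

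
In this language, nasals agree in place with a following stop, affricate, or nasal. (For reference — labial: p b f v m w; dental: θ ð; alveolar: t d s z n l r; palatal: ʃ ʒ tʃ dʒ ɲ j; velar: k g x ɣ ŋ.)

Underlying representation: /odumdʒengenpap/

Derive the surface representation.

[oduɲdʒeŋgempap]

/m/ before /dʒ/ (palatal) → [ɲ]
/n/ before /g/ (velar) → [ŋ]
/n/ before /p/ (labial) → [m]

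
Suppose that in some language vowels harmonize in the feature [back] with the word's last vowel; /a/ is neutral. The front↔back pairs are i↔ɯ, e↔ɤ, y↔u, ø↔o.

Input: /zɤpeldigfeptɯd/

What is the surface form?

/e/ harmonizes with /ɯ/ ([+back]) → [ɤ]
/i/ harmonizes with /ɯ/ ([+back]) → [ɯ]
/e/ harmonizes with /ɯ/ ([+back]) → [ɤ]

[zɤpɤldɯgfɤptɯd]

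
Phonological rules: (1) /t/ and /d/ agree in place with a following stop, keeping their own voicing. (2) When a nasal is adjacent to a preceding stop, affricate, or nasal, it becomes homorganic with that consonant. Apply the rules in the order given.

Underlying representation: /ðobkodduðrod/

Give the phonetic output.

[ðobkodduðrod]

Rule 1: no segment meets the rule's conditions; no change.
After rule 1: ðobkodduðrod
Rule 2: no segment meets the rule's conditions; no change.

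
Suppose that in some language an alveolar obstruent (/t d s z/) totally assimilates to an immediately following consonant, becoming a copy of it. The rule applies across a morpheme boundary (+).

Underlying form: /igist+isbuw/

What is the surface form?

/s/ before /t/ → [t] (total assimilation)
/s/ before /b/ → [b] (total assimilation)

[igitt+ibbuw]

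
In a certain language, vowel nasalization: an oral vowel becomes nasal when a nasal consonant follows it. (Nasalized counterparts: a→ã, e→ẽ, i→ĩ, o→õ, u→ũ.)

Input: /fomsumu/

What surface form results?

[fõmsũmu]

/o/ before nasal /m/ → [õ]
/u/ before nasal /m/ → [ũ]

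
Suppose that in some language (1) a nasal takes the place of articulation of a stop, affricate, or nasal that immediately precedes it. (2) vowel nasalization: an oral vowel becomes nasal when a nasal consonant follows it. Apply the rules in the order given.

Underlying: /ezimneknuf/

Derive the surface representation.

[ezĩmmekŋuf]

Rule 1: /n/ after /m/ (labial) → [m]
Rule 1: /n/ after /k/ (velar) → [ŋ]
After rule 1: ezimmekŋuf
Rule 2: /i/ before nasal /m/ → [ĩ]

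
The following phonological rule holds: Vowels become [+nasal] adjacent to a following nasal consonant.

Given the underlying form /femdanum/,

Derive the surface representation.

[fẽmdãnũm]

/e/ before nasal /m/ → [ẽ]
/a/ before nasal /n/ → [ã]
/u/ before nasal /m/ → [ũ]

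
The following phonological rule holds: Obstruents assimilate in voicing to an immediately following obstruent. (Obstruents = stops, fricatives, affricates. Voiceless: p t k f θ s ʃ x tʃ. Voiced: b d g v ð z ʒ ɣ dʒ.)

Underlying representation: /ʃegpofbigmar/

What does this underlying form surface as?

[ʃekpovbigmar]

/g/ before /p/ (voiceless) → [k]
/f/ before /b/ (voiced) → [v]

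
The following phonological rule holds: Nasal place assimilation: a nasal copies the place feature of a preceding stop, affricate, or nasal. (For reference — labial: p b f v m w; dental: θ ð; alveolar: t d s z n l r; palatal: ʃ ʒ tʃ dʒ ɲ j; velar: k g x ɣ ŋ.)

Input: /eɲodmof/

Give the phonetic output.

/m/ after /d/ (alveolar) → [n]

[eɲodnof]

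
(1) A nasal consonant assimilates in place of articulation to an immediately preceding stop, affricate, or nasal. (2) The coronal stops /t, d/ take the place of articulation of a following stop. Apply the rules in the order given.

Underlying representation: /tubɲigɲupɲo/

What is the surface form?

[tubmigŋupmo]

Rule 1: /ɲ/ after /b/ (labial) → [m]
Rule 1: /ɲ/ after /g/ (velar) → [ŋ]
Rule 1: /ɲ/ after /p/ (labial) → [m]
After rule 1: tubmigŋupmo
Rule 2: no segment meets the rule's conditions; no change.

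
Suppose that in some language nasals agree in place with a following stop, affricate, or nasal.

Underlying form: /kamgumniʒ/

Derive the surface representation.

/m/ before /g/ (velar) → [ŋ]
/m/ before /n/ (alveolar) → [n]

[kaŋgunniʒ]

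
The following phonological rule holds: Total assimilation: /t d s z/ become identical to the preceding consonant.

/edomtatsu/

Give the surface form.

[edommattu]

/t/ after /m/ → [m] (total assimilation)
/s/ after /t/ → [t] (total assimilation)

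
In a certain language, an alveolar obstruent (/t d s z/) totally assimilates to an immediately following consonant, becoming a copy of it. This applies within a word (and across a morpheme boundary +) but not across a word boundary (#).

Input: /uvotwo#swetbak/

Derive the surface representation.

[uvowwo#wwebbak]

/t/ before /w/ → [w] (total assimilation)
/s/ before /w/ → [w] (total assimilation)
/t/ before /b/ → [b] (total assimilation)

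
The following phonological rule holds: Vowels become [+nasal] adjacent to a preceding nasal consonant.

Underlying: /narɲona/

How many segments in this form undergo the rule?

/a/ after nasal /n/ → [ã]
/o/ after nasal /ɲ/ → [õ]
/a/ after nasal /n/ → [ã]
3 segments change.

3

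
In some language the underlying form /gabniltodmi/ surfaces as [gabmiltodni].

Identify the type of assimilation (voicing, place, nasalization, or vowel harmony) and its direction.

place assimilation, progressive

/n/→[m] /m/→[n].
Each target copies a feature from the preceding segment, so the direction is progressive.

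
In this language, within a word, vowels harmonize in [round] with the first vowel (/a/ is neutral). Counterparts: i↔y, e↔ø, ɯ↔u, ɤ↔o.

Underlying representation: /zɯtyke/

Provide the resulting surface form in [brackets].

[zɯtike]

/y/ harmonizes with /ɯ/ ([-round]) → [i]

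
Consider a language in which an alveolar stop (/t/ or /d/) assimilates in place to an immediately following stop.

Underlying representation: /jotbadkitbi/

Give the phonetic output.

/t/ before /b/ (labial) → [p]
/d/ before /k/ (velar) → [g]
/t/ before /b/ (labial) → [p]

[jopbagkipbi]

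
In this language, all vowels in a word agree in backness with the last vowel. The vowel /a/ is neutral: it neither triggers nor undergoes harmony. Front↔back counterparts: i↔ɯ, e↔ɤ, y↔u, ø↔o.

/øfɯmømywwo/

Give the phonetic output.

/ø/ harmonizes with /o/ ([+back]) → [o]
/ø/ harmonizes with /o/ ([+back]) → [o]
/y/ harmonizes with /o/ ([+back]) → [u]

[ofɯmomuwwo]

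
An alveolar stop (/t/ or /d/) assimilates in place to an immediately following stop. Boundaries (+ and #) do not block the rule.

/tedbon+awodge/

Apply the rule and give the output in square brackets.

/d/ before /b/ (labial) → [b]
/d/ before /g/ (velar) → [g]

[tebbon+awogge]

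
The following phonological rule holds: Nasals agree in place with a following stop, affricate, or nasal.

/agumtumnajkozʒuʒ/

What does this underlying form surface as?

/m/ before /t/ (alveolar) → [n]
/m/ before /n/ (alveolar) → [n]

[aguntunnajkozʒuʒ]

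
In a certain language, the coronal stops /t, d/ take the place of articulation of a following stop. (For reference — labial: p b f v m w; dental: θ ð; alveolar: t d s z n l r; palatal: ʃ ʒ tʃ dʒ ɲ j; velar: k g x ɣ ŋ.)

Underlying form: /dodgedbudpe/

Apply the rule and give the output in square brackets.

/d/ before /g/ (velar) → [g]
/d/ before /b/ (labial) → [b]
/d/ before /p/ (labial) → [b]

[doggebbubpe]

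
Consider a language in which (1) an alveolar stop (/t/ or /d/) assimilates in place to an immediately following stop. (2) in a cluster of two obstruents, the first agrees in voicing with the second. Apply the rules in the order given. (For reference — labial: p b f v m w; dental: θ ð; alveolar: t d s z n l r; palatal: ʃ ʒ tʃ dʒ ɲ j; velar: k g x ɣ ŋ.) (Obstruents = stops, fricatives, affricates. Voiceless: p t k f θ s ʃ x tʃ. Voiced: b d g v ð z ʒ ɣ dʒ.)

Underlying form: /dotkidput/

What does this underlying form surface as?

Rule 1: /t/ before /k/ (velar) → [k]
Rule 1: /d/ before /p/ (labial) → [b]
After rule 1: dokkibput
Rule 2: /b/ before /p/ (voiceless) → [p]

[dokkipput]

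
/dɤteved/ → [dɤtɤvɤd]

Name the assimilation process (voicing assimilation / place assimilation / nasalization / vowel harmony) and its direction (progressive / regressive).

vowel harmony, progressive

/e/→[ɤ] /e/→[ɤ].
Vowels agree with the first vowel, so the harmony is progressive.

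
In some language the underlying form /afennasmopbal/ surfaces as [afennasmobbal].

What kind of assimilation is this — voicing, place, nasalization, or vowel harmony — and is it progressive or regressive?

/p/→[b].
Each target copies a feature from the following segment, so the direction is regressive.

voicing assimilation, regressive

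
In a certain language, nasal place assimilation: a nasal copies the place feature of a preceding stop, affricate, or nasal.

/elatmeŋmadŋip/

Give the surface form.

/m/ after /t/ (alveolar) → [n]
/m/ after /ŋ/ (velar) → [ŋ]
/ŋ/ after /d/ (alveolar) → [n]

[elatneŋŋadnip]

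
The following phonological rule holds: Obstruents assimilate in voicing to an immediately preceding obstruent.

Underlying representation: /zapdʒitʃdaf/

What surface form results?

[zaptʃitʃtaf]

/dʒ/ after /p/ (voiceless) → [tʃ]
/d/ after /tʃ/ (voiceless) → [t]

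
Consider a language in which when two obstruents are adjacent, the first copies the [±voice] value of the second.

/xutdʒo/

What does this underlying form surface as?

[xuddʒo]

/t/ before /dʒ/ (voiced) → [d]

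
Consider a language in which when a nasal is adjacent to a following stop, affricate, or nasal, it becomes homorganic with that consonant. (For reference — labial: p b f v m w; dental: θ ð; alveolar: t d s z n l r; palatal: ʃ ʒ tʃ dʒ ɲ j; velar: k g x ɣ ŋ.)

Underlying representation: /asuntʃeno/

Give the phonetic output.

[asuɲtʃeno]

/n/ before /tʃ/ (palatal) → [ɲ]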